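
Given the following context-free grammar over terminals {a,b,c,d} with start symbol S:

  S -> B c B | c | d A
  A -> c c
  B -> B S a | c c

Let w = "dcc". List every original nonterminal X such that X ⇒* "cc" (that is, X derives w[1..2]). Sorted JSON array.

CNF form of G:
  S -> B X4 | T2 A | c
  A -> T0 T0
  B -> B X3 | T0 T0
  T0 -> c
  T1 -> a
  T2 -> d
  X3 -> S T1
  X4 -> T0 B

CYK fill, restricted to cells inside w[1..2]:
  [1..1]={S,T0}  "c"  orig:{S}
  [2..2]={S,T0}  "c"  orig:{S}
  [1..2]={A,B}  "cc"

Original NTs in T[1,2] deriving "cc": ["A", "B"]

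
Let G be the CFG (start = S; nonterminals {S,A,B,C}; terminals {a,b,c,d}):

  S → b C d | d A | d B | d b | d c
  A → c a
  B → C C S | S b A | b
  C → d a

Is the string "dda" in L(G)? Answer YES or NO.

CNF form of G:
  S -> T2 X6 | T3 A | T3 B | T3 T0 | T3 T2
  A -> T0 T1
  B -> C X4 | S X5 | b
  C -> T3 T1
  T0 -> c
  T1 -> a
  T2 -> b
  T3 -> d
  X4 -> C S
  X5 -> T2 A
  X6 -> C T3

CYK fill:
  [0..0]={T3}  "d"  orig:{}
  [1..1]={T3}  "d"  orig:{}
  [2..2]={T1}  "a"  orig:{}
  [0..1]=∅  "dd"
  [1..2]={C}  "da"
  [0..2]=∅  "dda"

S ∉ T[0,2] ⇒ NO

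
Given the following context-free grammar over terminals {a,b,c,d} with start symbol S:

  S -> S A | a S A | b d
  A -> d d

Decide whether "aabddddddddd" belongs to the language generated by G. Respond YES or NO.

Convert to CNF:
  S -> S A | T1 X3 | T2 T0
  A -> T0 T0
  T0 -> d
  T1 -> a
  T2 -> b
  X3 -> S A

CYK fill:
  T[0,0] 'a' = {T1}  orig:{}
  T[1,1] 'a' = {T1}  orig:{}
  T[2,2] 'b' = {T2}  orig:{}
  T[3,3] 'd' = {T0}  orig:{}
  T[4,4] 'd' = {T0}  orig:{}
  T[5,5] 'd' = {T0}  orig:{}
  T[6,6] 'd' = {T0}  orig:{}
  T[7,7] 'd' = {T0}  orig:{}
  T[8,8] 'd' = {T0}  orig:{}
  T[9,9] 'd' = {T0}  orig:{}
  T[10,10] 'd' = {T0}  orig:{}
  T[11,11] 'd' = {T0}  orig:{}
  T[0,1] 'aa' = ∅
  T[1,2] 'ab' = ∅
  T[2,3] 'bd' = {S}
  T[3,4] 'dd' = {A}
  T[4,5] 'dd' = {A}
  T[5,6] 'dd' = {A}
  T[6,7] 'dd' = {A}
  T[7,8] 'dd' = {A}
  T[8,9] 'dd' = {A}
  T[9,10] 'dd' = {A}
  T[10,11] 'dd' = {A}
  T[0,2] 'aab' = ∅
  T[1,3] 'abd' = ∅
  T[2,4] 'bdd' = ∅
  T[3,5] 'ddd' = ∅
  T[4,6] 'ddd' = ∅
  T[5,7] 'ddd' = ∅
  T[6,8] 'ddd' = ∅
  T[7,9] 'ddd' = ∅
  T[8,10] 'ddd' = ∅
  T[9,11] 'ddd' = ∅
  T[0,3] 'aabd' = ∅
  T[1,4] 'abdd' = ∅
  T[2,5] 'bddd' = {S,X3}  orig:{S}
  T[3,6] 'dddd' = ∅
  T[4,7] 'dddd' = ∅
  T[5,8] 'dddd' = ∅
  T[6,9] 'dddd' = ∅
  T[7,10] 'dddd' = ∅
  T[8,11] 'dddd' = ∅
  T[0,4] 'aabdd' = ∅
  T[1,5] 'abddd' = {S}
  T[2,6] 'bdddd' = ∅
  T[3,7] 'ddddd' = ∅
  T[4,8] 'ddddd' = ∅
  T[5,9] 'ddddd' = ∅
  T[6,10] 'ddddd' = ∅
  T[7,11] 'ddddd' = ∅
  T[0,5] 'aabddd' = ∅
  T[1,6] 'abdddd' = ∅
  T[2,7] 'bddddd' = {S,X3}  orig:{S}
  T[3,8] 'dddddd' = ∅
  T[4,9] 'dddddd' = ∅
  T[5,10] 'dddddd' = ∅
  T[6,11] 'dddddd' = ∅
  T[0,6] 'aabdddd' = ∅
  T[1,7] 'abddddd' = {S,X3}  orig:{S}
  T[2,8] 'bdddddd' = ∅
  T[3,9] 'ddddddd' = ∅
  T[4,10] 'ddddddd' = ∅
  T[5,11] 'ddddddd' = ∅
  T[0,7] 'aabddddd' = {S}
  T[1,8] 'abdddddd' = ∅
  T[2,9] 'bddddddd' = {S,X3}  orig:{S}
  T[3,10] 'dddddddd' = ∅
  T[4,11] 'dddddddd' = ∅
  T[0,8] 'aabdddddd' = ∅
  T[1,9] 'abddddddd' = {S,X3}  orig:{S}
  T[2,10] 'bdddddddd' = ∅
  T[3,11] 'ddddddddd' = ∅
  T[0,9] 'aabddddddd' = {S,X3}  orig:{S}
  T[1,10] 'abdddddddd' = ∅
  T[2,11] 'bddddddddd' = {S,X3}  orig:{S}
  T[0,10] 'aabdddddddd' = ∅
  T[1,11] 'abddddddddd' = {S,X3}  orig:{S}
  T[0,11] 'aabddddddddd' = {S,X3}  orig:{S}

S ∈ T[0,11] ⇒ YES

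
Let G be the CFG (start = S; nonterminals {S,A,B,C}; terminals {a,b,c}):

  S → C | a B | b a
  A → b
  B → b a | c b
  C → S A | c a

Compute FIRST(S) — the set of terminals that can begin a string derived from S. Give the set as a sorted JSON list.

Compute FIRST by fixpoint:
[1]
  A via A→b: +{b}
  B via B→b a: +{b}
  B via B→c b: +{c}
  C via C→c a: +{c}
  S via S→C: +{c}
  S via S→a B: +{a}
  S via S→b a: +{b}
  S: {a,b,c}  A: {b}  B: {b,c}  C: {c}
[2]
  C via C→S A: +{a,b}
  S: {a,b,c}  A: {b}  B: {b,c}  C: {a,b,c}
[3] (no change)
  S: {a,b,c}  A: {b}  B: {b,c}  C: {a,b,c}

FIRST(S) = ["a", "b", "c"]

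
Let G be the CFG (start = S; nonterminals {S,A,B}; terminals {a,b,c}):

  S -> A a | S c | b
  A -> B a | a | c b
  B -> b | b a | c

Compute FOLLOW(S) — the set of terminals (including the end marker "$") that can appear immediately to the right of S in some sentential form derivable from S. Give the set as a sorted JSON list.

FIRST sets, iterate to fixpoint:
[1]
  A via A→a: +{a}
  A via A→c b: +{c}
  B via B→b: +{b}
  B via B→c: +{c}
  S via S→A a: +{a,c}
  S via S→b: +{b}
  FIRST(S)={a,b,c}  FIRST(A)={a,c}  FIRST(B)={b,c}
[2]
  A via A→B a: +{b}
  FIRST(S)={a,b,c}  FIRST(A)={a,b,c}  FIRST(B)={b,c}
[3] done
  FIRST(S)={a,b,c}  FIRST(A)={a,b,c}  FIRST(B)={b,c}

FOLLOW iteration:
seed FOLLOW(S) with $
pass 1:
  A→B a: FOLLOW(B) ⊇ FIRST(a) = {a}; new: +{a}
  S→A a: FOLLOW(A) ⊇ FIRST(a) = {a}; new: +{a}
  S→S c: FOLLOW(S) ⊇ FIRST(c) = {c}; new: +{c}
  FOLLOW(S)={$,c}  FOLLOW(A)={a}  FOLLOW(B)={a}
pass 2: done
  FOLLOW(S)={$,c}  FOLLOW(A)={a}  FOLLOW(B)={a}

FOLLOW(S) = ["$", "c"]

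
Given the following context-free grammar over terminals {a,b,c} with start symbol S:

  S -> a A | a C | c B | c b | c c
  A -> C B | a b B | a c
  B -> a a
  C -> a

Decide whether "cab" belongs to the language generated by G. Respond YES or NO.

Convert to CNF:
  S -> T0 A | T0 C | T2 B | T2 T1 | T2 T2
  A -> C B | T0 T2 | T0 X3
  B -> T0 T0
  C -> a
  T0 -> a
  T1 -> b
  T2 -> c
  X3 -> T1 B

CYK fill:
  cell(0,0) c: {T2}  orig:{}
  cell(1,1) a: {C,T0}  orig:{C}
  cell(2,2) b: {T1}  orig:{}
  cell(0,1) ca: ∅
  cell(1,2) ab: ∅
  cell(0,2) cab: ∅

S ∉ T[0,2] ⇒ NO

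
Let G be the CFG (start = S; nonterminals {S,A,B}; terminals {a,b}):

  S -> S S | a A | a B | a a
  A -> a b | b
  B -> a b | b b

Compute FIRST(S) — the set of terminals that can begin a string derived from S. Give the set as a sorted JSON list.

FIRST sets, iterate to fixpoint:
pass 1:
  A via A→a b: +{a}
  A via A→b: +{b}
  B via B→a b: +{a}
  B via B→b b: +{b}
  S via S→a A: +{a}
  S: {a}  A: {a,b}  B: {a,b}
pass 2: done
  S: {a}  A: {a,b}  B: {a,b}

FIRST(S) = ["a"]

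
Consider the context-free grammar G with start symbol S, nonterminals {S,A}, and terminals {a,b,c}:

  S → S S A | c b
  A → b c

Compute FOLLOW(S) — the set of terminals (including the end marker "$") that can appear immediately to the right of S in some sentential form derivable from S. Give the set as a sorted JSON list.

FIRST sets, iterate to fixpoint:
round 1:
  A via A→b c: +{b}
  S via S→c b: +{c}
  FIRST[S]={c}  FIRST[A]={b}
round 2: done
  FIRST[S]={c}  FIRST[A]={b}

FOLLOW iteration:
initialize: $ ∈ FOLLOW(S)
pass 1:
  S→S S A: FOLLOW(S) ⊇ FIRST(S) = {c}; new: +{c}
  S→S S A: FOLLOW(S) ⊇ FIRST(A) = {b}; new: +{b}
  S→S S A: FOLLOW(A) ⊇ FOLLOW(S) ⊇ {$,b,c}; new: +{$,b,c}
  FOLLOW(S)={$,b,c}  FOLLOW(A)={$,b,c}
pass 2: — fixpoint
  FOLLOW(S)={$,b,c}  FOLLOW(A)={$,b,c}

FOLLOW(S) = ["$", "b", "c"]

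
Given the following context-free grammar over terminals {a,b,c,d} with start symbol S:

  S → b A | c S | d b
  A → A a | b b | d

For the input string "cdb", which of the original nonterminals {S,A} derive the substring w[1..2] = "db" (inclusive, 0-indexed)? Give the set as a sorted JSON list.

CNF form of G:
  S -> T1 A | T2 S | T3 T1
  A -> A T0 | T1 T1 | d
  T0 -> a
  T1 -> b
  T2 -> c
  T3 -> d

CYK fill, restricted to cells inside w[1..2]:
  T[1,1] 'd' = {A,T3}  orig:{A}
  T[2,2] 'b' = {T1}  orig:{}
  T[1,2] 'db' = {S}

Original NTs in T[1,2] deriving "db": ["S"]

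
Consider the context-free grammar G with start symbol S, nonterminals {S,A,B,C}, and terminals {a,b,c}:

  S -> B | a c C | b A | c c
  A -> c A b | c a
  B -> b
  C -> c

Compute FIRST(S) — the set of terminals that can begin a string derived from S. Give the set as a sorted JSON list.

Compute FIRST by fixpoint:
round 1:
  A via A→c A b: +{c}
  B via B→b: +{b}
  C via C→c: +{c}
  S via S→B: +{b}
  S via S→a c C: +{a}
  S via S→c c: +{c}
  S: {a,b,c}  A: {c}  B: {b}  C: {c}
round 2: — fixpoint
  S: {a,b,c}  A: {c}  B: {b}  C: {c}

FIRST(S) = ["a", "b", "c"]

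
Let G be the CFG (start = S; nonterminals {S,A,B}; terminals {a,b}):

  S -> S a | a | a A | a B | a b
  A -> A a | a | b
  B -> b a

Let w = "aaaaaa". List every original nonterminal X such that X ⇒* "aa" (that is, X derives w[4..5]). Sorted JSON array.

CNF form of G:
  S -> S T0 | T0 A | T0 B | T0 T1 | a
  A -> A T0 | a | b
  B -> T1 T0
  T0 -> a
  T1 -> b

Fill CYK table bottom-up, restricted to cells inside w[4..5]:
  cell(4,4) a: {A,S,T0}  orig:{A,S}
  cell(5,5) a: {A,S,T0}  orig:{A,S}
  cell(4,5) aa: {A,S}

Original NTs in T[4,5] deriving "aa": ["A", "S"]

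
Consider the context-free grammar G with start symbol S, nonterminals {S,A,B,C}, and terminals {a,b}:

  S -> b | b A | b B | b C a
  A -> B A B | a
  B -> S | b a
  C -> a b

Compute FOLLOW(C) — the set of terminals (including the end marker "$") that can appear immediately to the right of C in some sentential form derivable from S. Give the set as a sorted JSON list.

FIRST iteration:
round 1:
  A via A→a: +{a}
  B via B→b a: +{b}
  C via C→a b: +{a}
  S via S→b: +{b}
  FIRST(S)={b}  FIRST(A)={a}  FIRST(B)={b}  FIRST(C)={a}
round 2:
  A via A→B A B: +{b}
  FIRST(S)={b}  FIRST(A)={a,b}  FIRST(B)={b}  FIRST(C)={a}
round 3: (stable)
  FIRST(S)={b}  FIRST(A)={a,b}  FIRST(B)={b}  FIRST(C)={a}

FOLLOW sets:
FOLLOW(S) := {$}
[1]
  A→B A B: FOLLOW(B) ⊇ FIRST(A) = {a,b}; new: +{a,b}
  A→B A B: FOLLOW(A) ⊇ FIRST(B) = {b}; new: +{b}
  B→S: FOLLOW(S) ⊇ FOLLOW(B) ⊇ {a,b}; new: +{a,b}
  S→b A: FOLLOW(A) ⊇ FOLLOW(S) ⊇ {$,a,b}; new: +{$,a}
  S→b B: FOLLOW(B) ⊇ FOLLOW(S) ⊇ {$,a,b}; new: +{$}
  S→b C a: FOLLOW(C) ⊇ FIRST(a) = {a}; new: +{a}
  FOLLOW[S]={$,a,b}  FOLLOW[A]={$,a,b}  FOLLOW[B]={$,a,b}  FOLLOW[C]={a}
[2] done
  FOLLOW[S]={$,a,b}  FOLLOW[A]={$,a,b}  FOLLOW[B]={$,a,b}  FOLLOW[C]={a}

FOLLOW(C) = ["a"]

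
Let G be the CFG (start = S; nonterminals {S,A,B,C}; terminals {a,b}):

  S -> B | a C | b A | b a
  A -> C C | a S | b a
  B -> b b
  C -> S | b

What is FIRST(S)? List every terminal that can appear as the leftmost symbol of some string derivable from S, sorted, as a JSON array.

Compute FIRST by fixpoint:
round 1:
  A via A→a S: +{a}
  A via A→b a: +{b}
  B via B→b b: +{b}
  C via C→b: +{b}
  S via S→B: +{b}
  S via S→a C: +{a}
  FIRST(S)={a,b}  FIRST(A)={a,b}  FIRST(B)={b}  FIRST(C)={b}
round 2:
  C via C→S: +{a}
  FIRST(S)={a,b}  FIRST(A)={a,b}  FIRST(B)={b}  FIRST(C)={a,b}
round 3: — fixpoint
  FIRST(S)={a,b}  FIRST(A)={a,b}  FIRST(B)={b}  FIRST(C)={a,b}

FIRST(S) = ["a", "b"]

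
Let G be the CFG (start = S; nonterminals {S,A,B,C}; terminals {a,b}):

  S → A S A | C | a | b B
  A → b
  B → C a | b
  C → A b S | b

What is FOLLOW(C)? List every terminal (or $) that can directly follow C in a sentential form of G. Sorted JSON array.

FIRST iteration:
round 1:
  A via A→b: +{b}
  B via B→b: +{b}
  C via C→A b S: +{b}
  S via S→A S A: +{b}
  S via S→a: +{a}
  S: {a,b}  A: {b}  B: {b}  C: {b}
round 2: (stable)
  S: {a,b}  A: {b}  B: {b}  C: {b}

Compute FOLLOW by fixpoint:
initialize: $ ∈ FOLLOW(S)
[1]
  B→C a: FOLLOW(C) ⊇ FIRST(a) = {a}; new: +{a}
  C→A b S: FOLLOW(A) ⊇ FIRST(b) = {b}; new: +{b}
  C→A b S: FOLLOW(S) ⊇ FOLLOW(C) ⊇ {a}; new: +{a}
  S→A S A: FOLLOW(A) ⊇ FIRST(S) = {a,b}; new: +{a}
  S→A S A: FOLLOW(S) ⊇ FIRST(A) = {b}; new: +{b}
  S→A S A: FOLLOW(A) ⊇ FOLLOW(S) ⊇ {$,a,b}; new: +{$}
  S→C: FOLLOW(C) ⊇ FOLLOW(S) ⊇ {$,a,b}; new: +{$,b}
  S→b B: FOLLOW(B) ⊇ FOLLOW(S) ⊇ {$,a,b}; new: +{$,a,b}
  FOLLOW[S]={$,a,b}  FOLLOW[A]={$,a,b}  FOLLOW[B]={$,a,b}  FOLLOW[C]={$,a,b}
[2] done
  FOLLOW[S]={$,a,b}  FOLLOW[A]={$,a,b}  FOLLOW[B]={$,a,b}  FOLLOW[C]={$,a,b}

FOLLOW(C) = ["$", "a", "b"]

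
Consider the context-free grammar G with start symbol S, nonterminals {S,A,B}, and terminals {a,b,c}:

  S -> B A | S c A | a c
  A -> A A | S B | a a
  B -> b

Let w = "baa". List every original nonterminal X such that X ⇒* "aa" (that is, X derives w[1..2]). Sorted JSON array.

Convert to CNF:
  S -> B A | S X2 | T0 T1
  A -> A A | S B | T0 T0
  B -> b
  T0 -> a
  T1 -> c
  X2 -> T1 A

Fill CYK table bottom-up, restricted to cells inside w[1..2]:
  [1..1]={T0}  "a"  orig:{}
  [2..2]={T0}  "a"  orig:{}
  [1..2]={A}  "aa"

Original NTs in T[1,2] deriving "aa": ["A"]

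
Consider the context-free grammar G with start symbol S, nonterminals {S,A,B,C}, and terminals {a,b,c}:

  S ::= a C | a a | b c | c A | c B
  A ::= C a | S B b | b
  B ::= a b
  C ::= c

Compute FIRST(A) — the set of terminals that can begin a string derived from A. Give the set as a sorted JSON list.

FIRST sets, iterate to fixpoint:
round 1:
  A via A→b: +{b}
  B via B→a b: +{a}
  C via C→c: +{c}
  S via S→a C: +{a}
  S via S→b c: +{b}
  S via S→c A: +{c}
  FIRST(S)={a,b,c}  FIRST(A)={b}  FIRST(B)={a}  FIRST(C)={c}
round 2:
  A via A→C a: +{c}
  A via A→S B b: +{a}
  FIRST(S)={a,b,c}  FIRST(A)={a,b,c}  FIRST(B)={a}  FIRST(C)={c}
round 3: done
  FIRST(S)={a,b,c}  FIRST(A)={a,b,c}  FIRST(B)={a}  FIRST(C)={c}

FIRST(A) = ["a", "b", "c"]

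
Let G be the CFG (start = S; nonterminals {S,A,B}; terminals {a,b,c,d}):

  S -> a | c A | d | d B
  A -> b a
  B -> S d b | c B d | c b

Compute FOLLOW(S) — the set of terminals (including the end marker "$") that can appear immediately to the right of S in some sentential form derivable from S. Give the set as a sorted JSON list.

FIRST sets, iterate to fixpoint:
iter 1:
  A via A→b a: +{b}
  B via B→c B d: +{c}
  S via S→a: +{a}
  S via S→c A: +{c}
  S via S→d: +{d}
  S: {a,c,d}  A: {b}  B: {c}
iter 2:
  B via B→S d b: +{a,d}
  S: {a,c,d}  A: {b}  B: {a,c,d}
iter 3: done
  S: {a,c,d}  A: {b}  B: {a,c,d}

Compute FOLLOW by fixpoint:
seed FOLLOW(S) with $
round 1:
  B→S d b: FOLLOW(S) ⊇ FIRST(d) = {d}; new: +{d}
  B→c B d: FOLLOW(B) ⊇ FIRST(d) = {d}; new: +{d}
  S→c A: FOLLOW(A) ⊇ FOLLOW(S) ⊇ {$,d}; new: +{$,d}
  S→d B: FOLLOW(B) ⊇ FOLLOW(S) ⊇ {$,d}; new: +{$}
  S: {$,d}  A: {$,d}  B: {$,d}
round 2: done
  S: {$,d}  A: {$,d}  B: {$,d}

FOLLOW(S) = ["$", "d"]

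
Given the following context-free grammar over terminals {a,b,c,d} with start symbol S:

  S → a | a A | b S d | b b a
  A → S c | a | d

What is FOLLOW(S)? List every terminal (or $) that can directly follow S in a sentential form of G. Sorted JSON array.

FIRST iteration:
[1]
  A via A→a: +{a}
  A via A→d: +{d}
  S via S→a: +{a}
  S via S→b S d: +{b}
  S: {a,b}  A: {a,d}
[2]
  A via A→S c: +{b}
  S: {a,b}  A: {a,b,d}
[3] (stable)
  S: {a,b}  A: {a,b,d}

FOLLOW iteration:
initialize: $ ∈ FOLLOW(S)
round 1:
  A→S c: FOLLOW(S) ⊇ FIRST(c) = {c}; new: +{c}
  S→a A: FOLLOW(A) ⊇ FOLLOW(S) ⊇ {$,c}; new: +{$,c}
  S→b S d: FOLLOW(S) ⊇ FIRST(d) = {d}; new: +{d}
  FOLLOW(S)={$,c,d}  FOLLOW(A)={$,c}
round 2:
  S→a A: FOLLOW(A) ⊇ FOLLOW(S) ⊇ {$,c,d}; new: +{d}
  FOLLOW(S)={$,c,d}  FOLLOW(A)={$,c,d}
round 3: done
  FOLLOW(S)={$,c,d}  FOLLOW(A)={$,c,d}

FOLLOW(S) = ["$", "c", "d"]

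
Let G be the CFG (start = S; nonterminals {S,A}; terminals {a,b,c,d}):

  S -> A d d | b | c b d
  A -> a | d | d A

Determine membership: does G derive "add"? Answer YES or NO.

CNF form of G:
  S -> A X3 | T1 X4 | b
  A -> T0 A | a | d
  T0 -> d
  T1 -> c
  T2 -> b
  X3 -> T0 T0
  X4 -> T2 T0

CYK table (by increasing span):
  cell(0,0) a: {A}
  cell(1,1) d: {A,T0}  orig:{A}
  cell(2,2) d: {A,T0}  orig:{A}
  cell(0,1) ad: ∅
  cell(1,2) dd: {A,X3}  orig:{A}
  cell(0,2) add: {S}

S ∈ T[0,2] ⇒ YES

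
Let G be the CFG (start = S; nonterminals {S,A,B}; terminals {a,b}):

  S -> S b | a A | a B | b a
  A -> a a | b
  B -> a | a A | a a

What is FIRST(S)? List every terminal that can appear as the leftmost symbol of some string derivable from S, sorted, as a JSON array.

FIRST sets, iterate to fixpoint:
pass 1:
  A via A→a a: +{a}
  A via A→b: +{b}
  B via B→a: +{a}
  S via S→a A: +{a}
  S via S→b a: +{b}
  FIRST[S]={a,b}  FIRST[A]={a,b}  FIRST[B]={a}
pass 2: (stable)
  FIRST[S]={a,b}  FIRST[A]={a,b}  FIRST[B]={a}

FIRST(S) = ["a", "b"]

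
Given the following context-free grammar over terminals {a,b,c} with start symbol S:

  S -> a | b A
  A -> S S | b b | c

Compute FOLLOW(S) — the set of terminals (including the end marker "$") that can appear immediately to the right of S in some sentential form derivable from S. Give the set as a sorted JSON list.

FIRST sets, iterate to fixpoint:
[1]
  A via A→b b: +{b}
  A via A→c: +{c}
  S via S→a: +{a}
  S via S→b A: +{b}
  FIRST[S]={a,b}  FIRST[A]={b,c}
[2]
  A via A→S S: +{a}
  FIRST[S]={a,b}  FIRST[A]={a,b,c}
[3] (stable)
  FIRST[S]={a,b}  FIRST[A]={a,b,c}

Compute FOLLOW by fixpoint:
initialize: $ ∈ FOLLOW(S)
iter 1:
  A→S S: FOLLOW(S) ⊇ FIRST(S) = {a,b}; new: +{a,b}
  S→b A: FOLLOW(A) ⊇ FOLLOW(S) ⊇ {$,a,b}; new: +{$,a,b}
  FOLLOW(S)={$,a,b}  FOLLOW(A)={$,a,b}
iter 2: (no change)
  FOLLOW(S)={$,a,b}  FOLLOW(A)={$,a,b}

FOLLOW(S) = ["$", "a", "b"]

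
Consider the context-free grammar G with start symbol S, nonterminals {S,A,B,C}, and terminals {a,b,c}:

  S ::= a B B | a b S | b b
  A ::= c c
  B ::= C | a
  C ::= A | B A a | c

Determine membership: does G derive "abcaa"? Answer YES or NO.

CNF form of G:
  S -> T1 X5 | T1 X6 | T2 T2
  A -> T0 T0
  B -> B X3 | T0 T0 | a | c
  C -> B X4 | T0 T0 | c
  T0 -> c
  T1 -> a
  T2 -> b
  X3 -> A T1
  X4 -> A T1
  X5 -> B B
  X6 -> T2 S

Fill CYK table bottom-up:
  [0..0]={B,T1}  "a"  orig:{B}
  [1..1]={T2}  "b"  orig:{}
  [2..2]={B,C,T0}  "c"  orig:{B,C}
  [3..3]={B,T1}  "a"  orig:{B}
  [4..4]={B,T1}  "a"  orig:{B}
  [0..1]=∅  "ab"
  [1..2]=∅  "bc"
  [2..3]={X5}  "ca"  orig:{}
  [3..4]={X5}  "aa"  orig:{}
  [0..2]=∅  "abc"
  [1..3]=∅  "bca"
  [2..4]=∅  "caa"
  [0..3]=∅  "abca"
  [1..4]=∅  "bcaa"
  [0..4]=∅  "abcaa"

S ∉ T[0,4] ⇒ NO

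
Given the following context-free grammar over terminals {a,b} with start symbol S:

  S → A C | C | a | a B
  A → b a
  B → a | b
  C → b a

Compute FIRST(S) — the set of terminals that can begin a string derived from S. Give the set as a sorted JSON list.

FIRST iteration:
iter 1:
  A via A→b a: +{b}
  B via B→a: +{a}
  B via B→b: +{b}
  C via C→b a: +{b}
  S via S→A C: +{b}
  S via S→a: +{a}
  FIRST[S]={a,b}  FIRST[A]={b}  FIRST[B]={a,b}  FIRST[C]={b}
iter 2: done
  FIRST[S]={a,b}  FIRST[A]={b}  FIRST[B]={a,b}  FIRST[C]={b}

FIRST(S) = ["a", "b"]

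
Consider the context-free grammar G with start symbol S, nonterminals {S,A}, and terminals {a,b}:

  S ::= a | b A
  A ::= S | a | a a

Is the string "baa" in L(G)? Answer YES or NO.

CNF form of G:
  S -> T1 A | a
  A -> T0 T0 | T1 A | a
  T0 -> a
  T1 -> b

CYK fill:
  T[0,0] 'b' = {T1}  orig:{}
  T[1,1] 'a' = {A,S,T0}  orig:{A,S}
  T[2,2] 'a' = {A,S,T0}  orig:{A,S}
  T[0,1] 'ba' = {A,S}
  T[1,2] 'aa' = {A}
  T[0,2] 'baa' = {A,S}

S ∈ T[0,2] ⇒ YES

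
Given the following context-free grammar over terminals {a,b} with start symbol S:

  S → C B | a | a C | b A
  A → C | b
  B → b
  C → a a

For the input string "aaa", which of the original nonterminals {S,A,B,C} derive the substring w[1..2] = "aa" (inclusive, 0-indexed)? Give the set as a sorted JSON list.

CNF form of G:
  S -> C B | T0 C | T1 A | a
  A -> T0 T0 | b
  B -> b
  C -> T0 T0
  T0 -> a
  T1 -> b

Fill CYK table bottom-up, restricted to cells inside w[1..2]:
  [1..1]={S,T0}  "a"  orig:{S}
  [2..2]={S,T0}  "a"  orig:{S}
  [1..2]={A,C}  "aa"

Original NTs in T[1,2] deriving "aa": ["A", "C"]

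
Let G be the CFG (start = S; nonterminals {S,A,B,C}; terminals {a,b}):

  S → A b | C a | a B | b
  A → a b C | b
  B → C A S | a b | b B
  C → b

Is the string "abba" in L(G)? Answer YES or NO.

CNF form of G:
  S -> A T1 | C T0 | T0 B | b
  A -> T0 X2 | b
  B -> C X3 | T0 T1 | T1 B
  C -> b
  T0 -> a
  T1 -> b
  X2 -> T1 C
  X3 -> A S

CYK fill:
  [0..0]={T0}  "a"  orig:{}
  [1..1]={A,C,S,T1}  "b"  orig:{A,C,S}
  [2..2]={A,C,S,T1}  "b"  orig:{A,C,S}
  [3..3]={T0}  "a"  orig:{}
  [0..1]={B}  "ab"
  [1..2]={S,X2,X3}  "bb"  orig:{S}
  [2..3]={S}  "ba"
  [0..2]={A}  "abb"
  [1..3]={X3}  "bba"  orig:{}
  [0..3]=∅  "abba"

S ∉ T[0,3] ⇒ NO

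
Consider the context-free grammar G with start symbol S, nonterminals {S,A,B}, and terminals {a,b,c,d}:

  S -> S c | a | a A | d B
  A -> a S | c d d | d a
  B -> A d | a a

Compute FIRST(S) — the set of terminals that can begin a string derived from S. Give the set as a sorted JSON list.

Compute FIRST by fixpoint:
round 1:
  A via A→a S: +{a}
  A via A→c d d: +{c}
  A via A→d a: +{d}
  B via B→A d: +{a,c,d}
  S via S→a: +{a}
  S via S→d B: +{d}
  FIRST(S)={a,d}  FIRST(A)={a,c,d}  FIRST(B)={a,c,d}
round 2: (stable)
  FIRST(S)={a,d}  FIRST(A)={a,c,d}  FIRST(B)={a,c,d}

FIRST(S) = ["a", "d"]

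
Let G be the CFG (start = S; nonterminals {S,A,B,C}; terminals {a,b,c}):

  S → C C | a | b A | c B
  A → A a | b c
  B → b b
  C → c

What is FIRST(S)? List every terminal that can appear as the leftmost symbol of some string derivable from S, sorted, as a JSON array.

FIRST sets, iterate to fixpoint:
iter 1:
  A via A→b c: +{b}
  B via B→b b: +{b}
  C via C→c: +{c}
  S via S→C C: +{c}
  S via S→a: +{a}
  S via S→b A: +{b}
  FIRST[S]={a,b,c}  FIRST[A]={b}  FIRST[B]={b}  FIRST[C]={c}
iter 2: done
  FIRST[S]={a,b,c}  FIRST[A]={b}  FIRST[B]={b}  FIRST[C]={c}

FIRST(S) = ["a", "b", "c"]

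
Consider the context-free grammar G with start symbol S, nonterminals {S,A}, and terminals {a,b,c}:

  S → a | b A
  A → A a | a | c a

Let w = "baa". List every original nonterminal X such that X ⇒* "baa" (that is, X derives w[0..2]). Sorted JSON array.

Convert to CNF:
  S -> T2 A | a
  A -> A T0 | T1 T0 | a
  T0 -> a
  T1 -> c
  T2 -> b

CYK table (by increasing span) (cells [i..j] with 0 ≤ i ≤ j ≤ 2 only):
  T[0,0] 'b' = {T2}  orig:{}
  T[1,1] 'a' = {A,S,T0}  orig:{A,S}
  T[2,2] 'a' = {A,S,T0}  orig:{A,S}
  T[0,1] 'ba' = {S}
  T[1,2] 'aa' = {A}
  T[0,2] 'baa' = {S}

Original NTs in T[0,2] deriving "baa": ["S"]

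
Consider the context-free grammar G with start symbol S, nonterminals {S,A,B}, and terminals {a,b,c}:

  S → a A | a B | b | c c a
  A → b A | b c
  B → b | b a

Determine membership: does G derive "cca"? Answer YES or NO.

Convert to CNF:
  S -> T1 X3 | T2 A | T2 B | b
  A -> T0 A | T0 T1
  B -> T0 T2 | b
  T0 -> b
  T1 -> c
  T2 -> a
  X3 -> T1 T2

CYK table (by increasing span):
  cell(0,0) c: {T1}  orig:{}
  cell(1,1) c: {T1}  orig:{}
  cell(2,2) a: {T2}  orig:{}
  cell(0,1) cc: ∅
  cell(1,2) ca: {X3}  orig:{}
  cell(0,2) cca: {S}

S ∈ T[0,2] ⇒ YES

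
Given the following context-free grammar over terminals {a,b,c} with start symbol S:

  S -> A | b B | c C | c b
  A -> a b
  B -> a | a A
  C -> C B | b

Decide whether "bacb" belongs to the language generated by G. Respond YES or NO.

Convert to CNF:
  S -> T0 T1 | T1 B | T2 C | T2 T1
  A -> T0 T1
  B -> T0 A | a
  C -> C B | b
  T0 -> a
  T1 -> b
  T2 -> c

CYK table (by increasing span):
  [0..0]={C,T1}  "b"  orig:{C}
  [1..1]={B,T0}  "a"  orig:{B}
  [2..2]={T2}  "c"  orig:{}
  [3..3]={C,T1}  "b"  orig:{C}
  [0..1]={C,S}  "ba"
  [1..2]=∅  "ac"
  [2..3]={S}  "cb"
  [0..2]=∅  "bac"
  [1..3]=∅  "acb"
  [0..3]=∅  "bacb"

S ∉ T[0,3] ⇒ NO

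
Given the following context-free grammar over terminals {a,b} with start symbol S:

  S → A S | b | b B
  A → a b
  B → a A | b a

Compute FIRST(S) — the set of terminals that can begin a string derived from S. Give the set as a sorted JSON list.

FIRST sets, iterate to fixpoint:
iter 1:
  A via A→a b: +{a}
  B via B→a A: +{a}
  B via B→b a: +{b}
  S via S→A S: +{a}
  S via S→b: +{b}
  FIRST[S]={a,b}  FIRST[A]={a}  FIRST[B]={a,b}
iter 2: (stable)
  FIRST[S]={a,b}  FIRST[A]={a}  FIRST[B]={a,b}

FIRST(S) = ["a", "b"]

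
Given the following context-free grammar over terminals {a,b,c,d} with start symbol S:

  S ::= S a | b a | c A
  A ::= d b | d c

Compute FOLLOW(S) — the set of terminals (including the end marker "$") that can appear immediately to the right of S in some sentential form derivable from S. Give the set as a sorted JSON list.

FIRST iteration:
pass 1:
  A via A→d b: +{d}
  S via S→b a: +{b}
  S via S→c A: +{c}
  S: {b,c}  A: {d}
pass 2: (no change)
  S: {b,c}  A: {d}

FOLLOW iteration:
initialize: $ ∈ FOLLOW(S)
round 1:
  S→S a: FOLLOW(S) ⊇ FIRST(a) = {a}; new: +{a}
  S→c A: FOLLOW(A) ⊇ FOLLOW(S) ⊇ {$,a}; new: +{$,a}
  S: {$,a}  A: {$,a}
round 2: (no change)
  S: {$,a}  A: {$,a}

FOLLOW(S) = ["$", "a"]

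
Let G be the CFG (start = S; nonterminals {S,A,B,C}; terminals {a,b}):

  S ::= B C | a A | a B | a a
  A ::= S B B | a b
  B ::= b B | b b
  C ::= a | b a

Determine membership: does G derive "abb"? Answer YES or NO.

CNF form of G:
  S -> B C | T0 A | T0 B | T0 T0
  A -> S X2 | T0 T1
  B -> T1 B | T1 T1
  C -> T1 T0 | a
  T0 -> a
  T1 -> b
  X2 -> B B

CYK table (by increasing span):
  T[0,0] 'a' = {C,T0}  orig:{C}
  T[1,1] 'b' = {T1}  orig:{}
  T[2,2] 'b' = {T1}  orig:{}
  T[0,1] 'ab' = {A}
  T[1,2] 'bb' = {B}
  T[0,2] 'abb' = {S}

S ∈ T[0,2] ⇒ YES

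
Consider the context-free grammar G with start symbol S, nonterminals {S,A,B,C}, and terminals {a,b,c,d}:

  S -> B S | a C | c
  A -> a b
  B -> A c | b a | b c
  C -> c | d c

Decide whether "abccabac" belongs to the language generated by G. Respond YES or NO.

CNF form of G:
  S -> B S | T0 C | c
  A -> T0 T1
  B -> A T2 | T1 T0 | T1 T2
  C -> T3 T2 | c
  T0 -> a
  T1 -> b
  T2 -> c
  T3 -> d

Fill CYK table bottom-up:
  T[0,0] 'a' = {T0}  orig:{}
  T[1,1] 'b' = {T1}  orig:{}
  T[2,2] 'c' = {C,S,T2}  orig:{C,S}
  T[3,3] 'c' = {C,S,T2}  orig:{C,S}
  T[4,4] 'a' = {T0}  orig:{}
  T[5,5] 'b' = {T1}  orig:{}
  T[6,6] 'a' = {T0}  orig:{}
  T[7,7] 'c' = {C,S,T2}  orig:{C,S}
  T[0,1] 'ab' = {A}
  T[1,2] 'bc' = {B}
  T[2,3] 'cc' = ∅
  T[3,4] 'ca' = ∅
  T[4,5] 'ab' = {A}
  T[5,6] 'ba' = {B}
  T[6,7] 'ac' = {S}
  T[0,2] 'abc' = {B}
  T[1,3] 'bcc' = {S}
  T[2,4] 'cca' = ∅
  T[3,5] 'cab' = ∅
  T[4,6] 'aba' = ∅
  T[5,7] 'bac' = {S}
  T[0,3] 'abcc' = {S}
  T[1,4] 'bcca' = ∅
  T[2,5] 'ccab' = ∅
  T[3,6] 'caba' = ∅
  T[4,7] 'abac' = ∅
  T[0,4] 'abcca' = ∅
  T[1,5] 'bccab' = ∅
  T[2,6] 'ccaba' = ∅
  T[3,7] 'cabac' = ∅
  T[0,5] 'abccab' = ∅
  T[1,6] 'bccaba' = ∅
  T[2,7] 'ccabac' = ∅
  T[0,6] 'abccaba' = ∅
  T[1,7] 'bccabac' = ∅
  T[0,7] 'abccabac' = ∅

S ∉ T[0,7] ⇒ NO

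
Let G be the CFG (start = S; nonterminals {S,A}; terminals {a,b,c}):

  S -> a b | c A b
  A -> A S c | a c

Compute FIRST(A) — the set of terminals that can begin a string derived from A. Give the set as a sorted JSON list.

FIRST iteration:
[1]
  A via A→a c: +{a}
  S via S→a b: +{a}
  S via S→c A b: +{c}
  FIRST[S]={a,c}  FIRST[A]={a}
[2] — fixpoint
  FIRST[S]={a,c}  FIRST[A]={a}

FIRST(A) = ["a"]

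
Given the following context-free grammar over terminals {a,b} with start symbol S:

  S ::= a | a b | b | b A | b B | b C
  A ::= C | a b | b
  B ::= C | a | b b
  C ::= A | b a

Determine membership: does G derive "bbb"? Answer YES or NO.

CNF form of G:
  S -> T0 T1 | T1 A | T1 B | T1 C | a | b
  A -> T0 T1 | T1 T0 | b
  B -> T0 T1 | T1 T0 | T1 T1 | a | b
  C -> T0 T1 | T1 T0 | b
  T0 -> a
  T1 -> b

CYK table (by increasing span):
  [0..0]={A,B,C,S,T1}  "b"  orig:{A,B,C,S}
  [1..1]={A,B,C,S,T1}  "b"  orig:{A,B,C,S}
  [2..2]={A,B,C,S,T1}  "b"  orig:{A,B,C,S}
  [0..1]={B,S}  "bb"
  [1..2]={B,S}  "bb"
  [0..2]={S}  "bbb"

S ∈ T[0,2] ⇒ YES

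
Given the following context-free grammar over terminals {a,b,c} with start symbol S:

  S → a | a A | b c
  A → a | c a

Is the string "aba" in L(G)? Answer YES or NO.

Convert to CNF:
  S -> T1 A | T2 T0 | a
  A -> T0 T1 | a
  T0 -> c
  T1 -> a
  T2 -> b

Fill CYK table bottom-up:
  cell(0,0) a: {A,S,T1}  orig:{A,S}
  cell(1,1) b: {T2}  orig:{}
  cell(2,2) a: {A,S,T1}  orig:{A,S}
  cell(0,1) ab: ∅
  cell(1,2) ba: ∅
  cell(0,2) aba: ∅

S ∉ T[0,2] ⇒ NO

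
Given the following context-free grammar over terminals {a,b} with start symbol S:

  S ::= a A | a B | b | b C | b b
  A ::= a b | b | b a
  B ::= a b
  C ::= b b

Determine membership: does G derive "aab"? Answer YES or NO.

CNF form of G:
  S -> T0 A | T0 B | T1 C | T1 T1 | b
  A -> T0 T1 | T1 T0 | b
  B -> T0 T1
  C -> T1 T1
  T0 -> a
  T1 -> b

CYK fill:
  [0..0]={T0}  "a"  orig:{}
  [1..1]={T0}  "a"  orig:{}
  [2..2]={A,S,T1}  "b"  orig:{A,S}
  [0..1]=∅  "aa"
  [1..2]={A,B,S}  "ab"
  [0..2]={S}  "aab"

S ∈ T[0,2] ⇒ YES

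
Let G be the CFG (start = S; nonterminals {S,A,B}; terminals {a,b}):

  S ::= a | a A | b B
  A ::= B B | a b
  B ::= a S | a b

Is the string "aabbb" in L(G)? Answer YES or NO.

CNF form of G:
  S -> T0 A | T1 B | a
  A -> B B | T0 T1
  B -> T0 S | T0 T1
  T0 -> a
  T1 -> b

CYK fill:
  [0..0]={S,T0}  "a"  orig:{S}
  [1..1]={S,T0}  "a"  orig:{S}
  [2..2]={T1}  "b"  orig:{}
  [3..3]={T1}  "b"  orig:{}
  [4..4]={T1}  "b"  orig:{}
  [0..1]={B}  "aa"
  [1..2]={A,B}  "ab"
  [2..3]=∅  "bb"
  [3..4]=∅  "bb"
  [0..2]={S}  "aab"
  [1..3]=∅  "abb"
  [2..4]=∅  "bbb"
  [0..3]=∅  "aabb"
  [1..4]=∅  "abbb"
  [0..4]=∅  "aabbb"

S ∉ T[0,4] ⇒ NO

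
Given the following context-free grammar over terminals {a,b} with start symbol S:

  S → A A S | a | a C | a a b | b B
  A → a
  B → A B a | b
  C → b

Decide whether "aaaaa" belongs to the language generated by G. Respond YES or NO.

Convert to CNF:
  S -> A X3 | T0 C | T0 X4 | T1 B | a
  A -> a
  B -> A X2 | b
  C -> b
  T0 -> a
  T1 -> b
  X2 -> B T0
  X3 -> A S
  X4 -> T0 T1

CYK fill:
  [0..0]={A,S,T0}  "a"  orig:{A,S}
  [1..1]={A,S,T0}  "a"  orig:{A,S}
  [2..2]={A,S,T0}  "a"  orig:{A,S}
  [3..3]={A,S,T0}  "a"  orig:{A,S}
  [4..4]={A,S,T0}  "a"  orig:{A,S}
  [0..1]={X3}  "aa"  orig:{}
  [1..2]={X3}  "aa"  orig:{}
  [2..3]={X3}  "aa"  orig:{}
  [3..4]={X3}  "aa"  orig:{}
  [0..2]={S}  "aaa"
  [1..3]={S}  "aaa"
  [2..4]={S}  "aaa"
  [0..3]={X3}  "aaaa"  orig:{}
  [1..4]={X3}  "aaaa"  orig:{}
  [0..4]={S}  "aaaaa"

S ∈ T[0,4] ⇒ YES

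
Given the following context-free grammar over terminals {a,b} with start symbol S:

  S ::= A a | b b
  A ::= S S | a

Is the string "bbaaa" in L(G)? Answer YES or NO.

CNF form of G:
  S -> A T0 | T1 T1
  A -> S S | a
  T0 -> a
  T1 -> b

CYK fill:
  [0..0]={T1}  "b"  orig:{}
  [1..1]={T1}  "b"  orig:{}
  [2..2]={A,T0}  "a"  orig:{A}
  [3..3]={A,T0}  "a"  orig:{A}
  [4..4]={A,T0}  "a"  orig:{A}
  [0..1]={S}  "bb"
  [1..2]=∅  "ba"
  [2..3]={S}  "aa"
  [3..4]={S}  "aa"
  [0..2]=∅  "bba"
  [1..3]=∅  "baa"
  [2..4]=∅  "aaa"
  [0..3]={A}  "bbaa"
  [1..4]=∅  "baaa"
  [0..4]={S}  "bbaaa"

S ∈ T[0,4] ⇒ YES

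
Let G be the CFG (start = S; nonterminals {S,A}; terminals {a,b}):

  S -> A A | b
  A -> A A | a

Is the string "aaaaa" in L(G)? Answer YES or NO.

Convert to CNF:
  S -> A A | b
  A -> A A | a

CYK table (by increasing span):
  T[0,0] 'a' = {A}
  T[1,1] 'a' = {A}
  T[2,2] 'a' = {A}
  T[3,3] 'a' = {A}
  T[4,4] 'a' = {A}
  T[0,1] 'aa' = {A,S}
  T[1,2] 'aa' = {A,S}
  T[2,3] 'aa' = {A,S}
  T[3,4] 'aa' = {A,S}
  T[0,2] 'aaa' = {A,S}
  T[1,3] 'aaa' = {A,S}
  T[2,4] 'aaa' = {A,S}
  T[0,3] 'aaaa' = {A,S}
  T[1,4] 'aaaa' = {A,S}
  T[0,4] 'aaaaa' = {A,S}

S ∈ T[0,4] ⇒ YES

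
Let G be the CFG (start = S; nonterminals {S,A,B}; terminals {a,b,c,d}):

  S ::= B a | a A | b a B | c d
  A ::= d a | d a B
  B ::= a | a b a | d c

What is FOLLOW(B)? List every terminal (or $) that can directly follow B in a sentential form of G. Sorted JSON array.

FIRST sets, iterate to fixpoint:
iter 1:
  A via A→d a: +{d}
  B via B→a: +{a}
  B via B→d c: +{d}
  S via S→B a: +{a,d}
  S via S→b a B: +{b}
  S via S→c d: +{c}
  FIRST(S)={a,b,c,d}  FIRST(A)={d}  FIRST(B)={a,d}
iter 2: (stable)
  FIRST(S)={a,b,c,d}  FIRST(A)={d}  FIRST(B)={a,d}

FOLLOW iteration:
initialize: $ ∈ FOLLOW(S)
round 1:
  S→B a: FOLLOW(B) ⊇ FIRST(a) = {a}; new: +{a}
  S→a A: FOLLOW(A) ⊇ FOLLOW(S) ⊇ {$}; new: +{$}
  S→b a B: FOLLOW(B) ⊇ FOLLOW(S) ⊇ {$}; new: +{$}
  FOLLOW(S)={$}  FOLLOW(A)={$}  FOLLOW(B)={$,a}
round 2: done
  FOLLOW(S)={$}  FOLLOW(A)={$}  FOLLOW(B)={$,a}

FOLLOW(B) = ["$", "a"]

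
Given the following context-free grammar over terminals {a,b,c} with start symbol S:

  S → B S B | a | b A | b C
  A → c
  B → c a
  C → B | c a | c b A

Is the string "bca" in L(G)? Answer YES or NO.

CNF form of G:
  S -> B X4 | T2 A | T2 C | a
  A -> c
  B -> T0 T1
  C -> T0 T1 | T0 X3
  T0 -> c
  T1 -> a
  T2 -> b
  X3 -> T2 A
  X4 -> S B

Fill CYK table bottom-up:
  T[0,0] 'b' = {T2}  orig:{}
  T[1,1] 'c' = {A,T0}  orig:{A}
  T[2,2] 'a' = {S,T1}  orig:{S}
  T[0,1] 'bc' = {S,X3}  orig:{S}
  T[1,2] 'ca' = {B,C}
  T[0,2] 'bca' = {S}

S ∈ T[0,2] ⇒ YES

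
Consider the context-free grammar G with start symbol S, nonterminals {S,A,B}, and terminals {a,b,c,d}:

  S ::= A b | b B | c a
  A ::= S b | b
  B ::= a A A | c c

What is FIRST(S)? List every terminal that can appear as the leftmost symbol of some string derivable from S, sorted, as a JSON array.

FIRST sets, iterate to fixpoint:
round 1:
  A via A→b: +{b}
  B via B→a A A: +{a}
  B via B→c c: +{c}
  S via S→A b: +{b}
  S via S→c a: +{c}
  FIRST[S]={b,c}  FIRST[A]={b}  FIRST[B]={a,c}
round 2:
  A via A→S b: +{c}
  FIRST[S]={b,c}  FIRST[A]={b,c}  FIRST[B]={a,c}
round 3: (no change)
  FIRST[S]={b,c}  FIRST[A]={b,c}  FIRST[B]={a,c}

FIRST(S) = ["b", "c"]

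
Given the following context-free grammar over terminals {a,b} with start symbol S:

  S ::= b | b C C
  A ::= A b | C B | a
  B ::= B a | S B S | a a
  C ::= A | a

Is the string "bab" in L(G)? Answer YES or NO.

CNF form of G:
  S -> T0 X3 | b
  A -> A T0 | C B | a
  B -> B T1 | S X2 | T1 T1
  C -> A T0 | C B | a
  T0 -> b
  T1 -> a
  X2 -> B S
  X3 -> C C

CYK fill:
  [0..0]={S,T0}  "b"  orig:{S}
  [1..1]={A,C,T1}  "a"  orig:{A,C}
  [2..2]={S,T0}  "b"  orig:{S}
  [0..1]=∅  "ba"
  [1..2]={A,C}  "ab"
  [0..2]=∅  "bab"

S ∉ T[0,2] ⇒ NO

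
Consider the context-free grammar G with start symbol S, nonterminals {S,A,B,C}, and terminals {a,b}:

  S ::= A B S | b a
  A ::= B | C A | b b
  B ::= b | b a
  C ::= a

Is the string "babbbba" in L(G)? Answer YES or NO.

Convert to CNF:
  S -> A X2 | T0 T1
  A -> C A | T0 T0 | T0 T1 | b
  B -> T0 T1 | b
  C -> a
  T0 -> b
  T1 -> a
  X2 -> B S

CYK table (by increasing span):
  cell(0,0) b: {A,B,T0}  orig:{A,B}
  cell(1,1) a: {C,T1}  orig:{C}
  cell(2,2) b: {A,B,T0}  orig:{A,B}
  cell(3,3) b: {A,B,T0}  orig:{A,B}
  cell(4,4) b: {A,B,T0}  orig:{A,B}
  cell(5,5) b: {A,B,T0}  orig:{A,B}
  cell(6,6) a: {C,T1}  orig:{C}
  cell(0,1) ba: {A,B,S}
  cell(1,2) ab: {A}
  cell(2,3) bb: {A}
  cell(3,4) bb: {A}
  cell(4,5) bb: {A}
  cell(5,6) ba: {A,B,S}
  cell(0,2) bab: ∅
  cell(1,3) abb: {A}
  cell(2,4) bbb: ∅
  cell(3,5) bbb: ∅
  cell(4,6) bba: {X2}  orig:{}
  cell(0,3) babb: ∅
  cell(1,4) abbb: ∅
  cell(2,5) bbbb: ∅
  cell(3,6) bbba: {S}
  cell(0,4) babbb: ∅
  cell(1,5) abbbb: ∅
  cell(2,6) bbbba: {S,X2}  orig:{S}
  cell(0,5) babbbb: ∅
  cell(1,6) abbbba: {S}
  cell(0,6) babbbba: {S,X2}  orig:{S}

S ∈ T[0,6] ⇒ YES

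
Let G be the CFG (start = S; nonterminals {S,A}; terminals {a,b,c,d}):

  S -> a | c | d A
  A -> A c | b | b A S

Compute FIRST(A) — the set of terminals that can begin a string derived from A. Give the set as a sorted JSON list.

FIRST iteration:
round 1:
  A via A→b: +{b}
  S via S→a: +{a}
  S via S→c: +{c}
  S via S→d A: +{d}
  FIRST(S)={a,c,d}  FIRST(A)={b}
round 2: (no change)
  FIRST(S)={a,c,d}  FIRST(A)={b}

FIRST(A) = ["b"]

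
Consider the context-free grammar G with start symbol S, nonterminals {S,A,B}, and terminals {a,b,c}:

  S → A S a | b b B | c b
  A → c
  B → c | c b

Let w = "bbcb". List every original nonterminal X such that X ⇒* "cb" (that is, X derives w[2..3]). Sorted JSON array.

Convert to CNF:
  S -> A X3 | T0 T1 | T1 X4
  A -> c
  B -> T0 T1 | c
  T0 -> c
  T1 -> b
  T2 -> a
  X3 -> S T2
  X4 -> T1 B

CYK table (by increasing span) (cells [i..j] with 2 ≤ i ≤ j ≤ 3 only):
  cell(2,2) c: {A,B,T0}  orig:{A,B}
  cell(3,3) b: {T1}  orig:{}
  cell(2,3) cb: {B,S}

Original NTs in T[2,3] deriving "cb": ["B", "S"]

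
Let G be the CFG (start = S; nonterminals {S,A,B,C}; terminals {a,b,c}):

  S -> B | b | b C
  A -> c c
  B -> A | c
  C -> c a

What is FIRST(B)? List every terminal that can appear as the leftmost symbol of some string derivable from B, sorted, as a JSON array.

Compute FIRST by fixpoint:
[1]
  A via A→c c: +{c}
  B via B→A: +{c}
  C via C→c a: +{c}
  S via S→B: +{c}
  S via S→b: +{b}
  FIRST[S]={b,c}  FIRST[A]={c}  FIRST[B]={c}  FIRST[C]={c}
[2] done
  FIRST[S]={b,c}  FIRST[A]={c}  FIRST[B]={c}  FIRST[C]={c}

FIRST(B) = ["c"]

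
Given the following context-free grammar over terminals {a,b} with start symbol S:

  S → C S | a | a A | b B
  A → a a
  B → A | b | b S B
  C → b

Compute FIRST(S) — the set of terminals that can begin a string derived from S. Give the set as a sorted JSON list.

FIRST iteration:
pass 1:
  A via A→a a: +{a}
  B via B→A: +{a}
  B via B→b: +{b}
  C via C→b: +{b}
  S via S→C S: +{b}
  S via S→a: +{a}
  S: {a,b}  A: {a}  B: {a,b}  C: {b}
pass 2: (no change)
  S: {a,b}  A: {a}  B: {a,b}  C: {b}

FIRST(S) = ["a", "b"]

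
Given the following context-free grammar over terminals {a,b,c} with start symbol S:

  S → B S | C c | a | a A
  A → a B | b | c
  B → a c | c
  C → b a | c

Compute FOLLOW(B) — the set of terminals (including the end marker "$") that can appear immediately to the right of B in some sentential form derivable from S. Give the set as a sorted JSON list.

FIRST iteration:
[1]
  A via A→a B: +{a}
  A via A→b: +{b}
  A via A→c: +{c}
  B via B→a c: +{a}
  B via B→c: +{c}
  C via C→b a: +{b}
  C via C→c: +{c}
  S via S→B S: +{a,c}
  S via S→C c: +{b}
  FIRST(S)={a,b,c}  FIRST(A)={a,b,c}  FIRST(B)={a,c}  FIRST(C)={b,c}
[2] (no change)
  FIRST(S)={a,b,c}  FIRST(A)={a,b,c}  FIRST(B)={a,c}  FIRST(C)={b,c}

FOLLOW sets:
seed FOLLOW(S) with $
pass 1:
  S→B S: FOLLOW(B) ⊇ FIRST(S) = {a,b,c}; new: +{a,b,c}
  S→C c: FOLLOW(C) ⊇ FIRST(c) = {c}; new: +{c}
  S→a A: FOLLOW(A) ⊇ FOLLOW(S) ⊇ {$}; new: +{$}
  FOLLOW[S]={$}  FOLLOW[A]={$}  FOLLOW[B]={a,b,c}  FOLLOW[C]={c}
pass 2:
  A→a B: FOLLOW(B) ⊇ FOLLOW(A) ⊇ {$}; new: +{$}
  FOLLOW[S]={$}  FOLLOW[A]={$}  FOLLOW[B]={$,a,b,c}  FOLLOW[C]={c}
pass 3: done
  FOLLOW[S]={$}  FOLLOW[A]={$}  FOLLOW[B]={$,a,b,c}  FOLLOW[C]={c}

FOLLOW(B) = ["$", "a", "b", "c"]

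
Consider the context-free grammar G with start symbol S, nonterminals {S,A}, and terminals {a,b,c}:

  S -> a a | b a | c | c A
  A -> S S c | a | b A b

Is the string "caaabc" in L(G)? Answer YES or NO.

Convert to CNF:
  S -> T0 A | T1 T2 | T2 T2 | c
  A -> S X3 | T1 X4 | a
  T0 -> c
  T1 -> b
  T2 -> a
  X3 -> S T0
  X4 -> A T1

Fill CYK table bottom-up:
  T[0,0] 'c' = {S,T0}  orig:{S}
  T[1,1] 'a' = {A,T2}  orig:{A}
  T[2,2] 'a' = {A,T2}  orig:{A}
  T[3,3] 'a' = {A,T2}  orig:{A}
  T[4,4] 'b' = {T1}  orig:{}
  T[5,5] 'c' = {S,T0}  orig:{S}
  T[0,1] 'ca' = {S}
  T[1,2] 'aa' = {S}
  T[2,3] 'aa' = {S}
  T[3,4] 'ab' = {X4}  orig:{}
  T[4,5] 'bc' = ∅
  T[0,2] 'caa' = ∅
  T[1,3] 'aaa' = ∅
  T[2,4] 'aab' = ∅
  T[3,5] 'abc' = ∅
  T[0,3] 'caaa' = ∅
  T[1,4] 'aaab' = ∅
  T[2,5] 'aabc' = ∅
  T[0,4] 'caaab' = ∅
  T[1,5] 'aaabc' = ∅
  T[0,5] 'caaabc' = ∅

S ∉ T[0,5] ⇒ NO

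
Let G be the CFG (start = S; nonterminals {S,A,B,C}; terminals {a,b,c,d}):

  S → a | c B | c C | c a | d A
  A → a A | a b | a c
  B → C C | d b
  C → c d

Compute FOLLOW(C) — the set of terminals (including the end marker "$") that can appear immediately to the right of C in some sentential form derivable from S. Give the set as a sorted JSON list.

FIRST sets, iterate to fixpoint:
iter 1:
  A via A→a A: +{a}
  B via B→d b: +{d}
  C via C→c d: +{c}
  S via S→a: +{a}
  S via S→c B: +{c}
  S via S→d A: +{d}
  FIRST(S)={a,c,d}  FIRST(A)={a}  FIRST(B)={d}  FIRST(C)={c}
iter 2:
  B via B→C C: +{c}
  FIRST(S)={a,c,d}  FIRST(A)={a}  FIRST(B)={c,d}  FIRST(C)={c}
iter 3: (stable)
  FIRST(S)={a,c,d}  FIRST(A)={a}  FIRST(B)={c,d}  FIRST(C)={c}

Compute FOLLOW by fixpoint:
initialize: $ ∈ FOLLOW(S)
round 1:
  B→C C: FOLLOW(C) ⊇ FIRST(C) = {c}; new: +{c}
  S→c B: FOLLOW(B) ⊇ FOLLOW(S) ⊇ {$}; new: +{$}
  S→c C: FOLLOW(C) ⊇ FOLLOW(S) ⊇ {$}; new: +{$}
  S→d A: FOLLOW(A) ⊇ FOLLOW(S) ⊇ {$}; new: +{$}
  FOLLOW(S)={$}  FOLLOW(A)={$}  FOLLOW(B)={$}  FOLLOW(C)={$,c}
round 2: done
  FOLLOW(S)={$}  FOLLOW(A)={$}  FOLLOW(B)={$}  FOLLOW(C)={$,c}

FOLLOW(C) = ["$", "c"]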